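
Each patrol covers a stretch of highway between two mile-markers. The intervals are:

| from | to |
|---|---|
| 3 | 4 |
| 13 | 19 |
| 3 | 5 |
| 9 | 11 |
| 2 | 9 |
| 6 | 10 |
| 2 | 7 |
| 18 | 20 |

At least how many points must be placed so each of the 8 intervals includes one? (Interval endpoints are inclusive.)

3

Sort by right endpoint; whenever an interval is uncovered, place a point at its right end.
By right end: [3,4]  [3,5]  [2,7]  [2,9]  [6,10]  [9,11]  [13,19]  [18,20]
[3,4] uncovered → point at 4; [6,10] uncovered → point at 10; [13,19] uncovered → point at 19.
Points: 4, 10, 19 (3 total).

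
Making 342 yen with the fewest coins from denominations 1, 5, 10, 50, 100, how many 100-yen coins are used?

342 − 3×100→42 − 4×10→2 − 2×1→0
Count of 100: 3

3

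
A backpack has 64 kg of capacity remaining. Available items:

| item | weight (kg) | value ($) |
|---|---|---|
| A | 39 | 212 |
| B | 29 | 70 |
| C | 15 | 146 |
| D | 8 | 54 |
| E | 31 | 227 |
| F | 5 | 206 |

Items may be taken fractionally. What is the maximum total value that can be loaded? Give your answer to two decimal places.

Order: F (206/5=41.20) > C (146/15=9.73) > E (227/31=7.32) > D (54/8=6.75) > A (212/39=5.44) > B (70/29=2.41)
Fill: take F (5 @ 206) → take C (15 @ 146) → take E (31 @ 227) → take D (8 @ 54) → take 5/39 of A → 27.18; 64/64 used.
Total value = 660.18

660.18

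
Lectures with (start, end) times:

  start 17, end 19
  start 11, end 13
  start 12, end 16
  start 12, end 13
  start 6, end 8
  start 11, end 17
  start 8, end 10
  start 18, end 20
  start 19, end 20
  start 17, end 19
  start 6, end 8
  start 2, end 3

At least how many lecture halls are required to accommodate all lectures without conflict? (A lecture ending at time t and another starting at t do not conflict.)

4

Events (time:±→running): 2:+→1 3:-→0 6:+→1 6:+→2 8:-→1 8:-→0 8:+→1 10:-→0 11:+→1 11:+→2 12:+→3 12:+→4 … peak 4.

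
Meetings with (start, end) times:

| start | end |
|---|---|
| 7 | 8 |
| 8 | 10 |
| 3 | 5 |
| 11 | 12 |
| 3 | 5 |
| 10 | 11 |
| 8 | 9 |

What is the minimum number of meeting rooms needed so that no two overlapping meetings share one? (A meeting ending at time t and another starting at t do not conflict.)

The answer is the maximum number of intervals overlapping at any instant.
Events (time:±→running): 3:+→1 3:+→2 … peak 2.

2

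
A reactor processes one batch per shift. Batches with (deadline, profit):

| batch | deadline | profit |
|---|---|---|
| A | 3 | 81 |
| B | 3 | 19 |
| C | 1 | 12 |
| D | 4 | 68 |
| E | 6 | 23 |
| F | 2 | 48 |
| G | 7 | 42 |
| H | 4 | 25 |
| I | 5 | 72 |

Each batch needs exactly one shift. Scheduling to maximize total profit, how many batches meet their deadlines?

By profit: A(d3,81), I(d5,72), D(d4,68), F(d2,48), G(d7,42), H(d4,25), E(d6,23), B(d3,19), C(d1,12)
A→slot 3; I→slot 5; D→slot 4; F→slot 2; G→slot 7; H→slot 1; E→slot 6; B skipped; C skipped.
7 of 9 scheduled.

7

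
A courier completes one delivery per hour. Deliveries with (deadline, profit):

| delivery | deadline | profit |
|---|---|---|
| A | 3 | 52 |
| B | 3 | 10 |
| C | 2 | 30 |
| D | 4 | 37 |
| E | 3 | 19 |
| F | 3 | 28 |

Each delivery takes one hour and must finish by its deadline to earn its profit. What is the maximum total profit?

Sort by profit descending; place each in the latest free slot ≤ its deadline.
Profit order: A=52 D=37 C=30 F=28 E=19 B=10
Assign: A→slot 3, D→slot 4, C→slot 2, F→slot 1, E skipped, B skipped.
Slots: [1:F] [2:C] [3:A] [4:D]
Profit = 28 + 30 + 52 + 37 = 147

147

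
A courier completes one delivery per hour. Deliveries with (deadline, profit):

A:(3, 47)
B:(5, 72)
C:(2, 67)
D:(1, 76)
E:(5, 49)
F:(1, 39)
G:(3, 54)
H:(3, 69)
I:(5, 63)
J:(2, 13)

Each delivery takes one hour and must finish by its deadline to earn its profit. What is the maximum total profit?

Sort by profit descending; place each in the latest free slot ≤ its deadline.
Profit order: D=76 B=72 H=69 C=67 I=63 G=54 E=49 A=47 F=39 J=13
Assign: D→slot 1, B→slot 5, H→slot 3, C→slot 2, I→slot 4, G skipped, E skipped, A skipped, F skipped, J skipped.
Slots: [1:D] [2:C] [3:H] [4:I] [5:B]
Profit = 76 + 67 + 69 + 63 + 72 = 347

347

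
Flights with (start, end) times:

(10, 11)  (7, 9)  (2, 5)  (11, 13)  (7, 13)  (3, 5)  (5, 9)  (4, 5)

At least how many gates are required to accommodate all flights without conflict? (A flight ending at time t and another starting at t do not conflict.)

3

Events (time:±→running): 2:+→1 3:+→2 4:+→3 … peak 3.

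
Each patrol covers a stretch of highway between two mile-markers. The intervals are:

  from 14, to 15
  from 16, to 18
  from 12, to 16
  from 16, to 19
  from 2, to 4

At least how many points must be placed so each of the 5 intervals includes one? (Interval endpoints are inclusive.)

Sort by right endpoint; whenever an interval is uncovered, place a point at its right end.
Sorted: [2,4] [14,15] [12,16] [16,18] [16,19]
{[2,4]} hit by 4; {[14,15],[12,16]} hit by 15; {[16,18],[16,19]} hit by 18.
Points: 4, 15, 18 (3 total).

3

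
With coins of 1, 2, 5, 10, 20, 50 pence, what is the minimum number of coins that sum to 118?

6

118 − 2×50→18 − 1×10→8 − 1×5→3 − 1×2→1 − 1×1→0
Total coins = 2 + 1 + 1 + 1 + 1 = 6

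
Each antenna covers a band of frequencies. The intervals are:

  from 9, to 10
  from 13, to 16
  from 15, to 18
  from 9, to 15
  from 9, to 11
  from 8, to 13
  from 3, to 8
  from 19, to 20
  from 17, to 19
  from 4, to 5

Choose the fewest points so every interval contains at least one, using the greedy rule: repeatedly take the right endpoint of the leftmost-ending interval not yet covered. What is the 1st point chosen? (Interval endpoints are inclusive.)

By right end: [4,5]  [3,8]  [9,10]  [9,11]  [8,13]  [9,15]  [13,16]  [15,18]  [17,19]  [19,20]
[4,5] uncovered → point at 5; [9,10] uncovered → point at 10; [13,16] uncovered → point at 16; [17,19] uncovered → point at 19.
Points: 5, 10, 16, 19 (4 total).

5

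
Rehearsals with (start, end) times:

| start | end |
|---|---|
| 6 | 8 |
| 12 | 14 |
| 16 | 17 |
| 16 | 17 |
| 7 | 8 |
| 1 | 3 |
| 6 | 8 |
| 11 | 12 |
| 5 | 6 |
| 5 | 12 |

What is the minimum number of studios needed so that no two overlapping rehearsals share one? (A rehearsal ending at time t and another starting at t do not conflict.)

4

The answer is the maximum number of intervals overlapping at any instant.
Events (time:±→running): 1:+→1 3:-→0 5:+→1 5:+→2 6:-→1 6:+→2 6:+→3 7:+→4 … peak 4.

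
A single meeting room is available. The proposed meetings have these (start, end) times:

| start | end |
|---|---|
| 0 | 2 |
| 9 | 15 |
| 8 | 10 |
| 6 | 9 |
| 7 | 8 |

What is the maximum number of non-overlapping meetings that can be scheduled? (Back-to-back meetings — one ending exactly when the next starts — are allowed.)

3

Sort by end time and greedily take each interval whose start is ≥ the last chosen end.
Sorted by end: (0,2)  (7,8)  (6,9)  (8,10)  (9,15)
take (0,2); take (7,8); take (8,10); skip (9,15).
Selected 3 meetings.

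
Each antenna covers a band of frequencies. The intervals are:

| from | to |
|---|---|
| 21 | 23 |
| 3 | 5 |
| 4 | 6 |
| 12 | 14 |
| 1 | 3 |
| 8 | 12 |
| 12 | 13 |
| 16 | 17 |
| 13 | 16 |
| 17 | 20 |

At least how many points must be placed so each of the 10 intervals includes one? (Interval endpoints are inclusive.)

Sorted: [1,3] [3,5] [4,6] [8,12] [12,13] [12,14] [13,16] [16,17] [17,20] [21,23]
{[1,3],[3,5]} hit by 3; {[4,6]} hit by 6; {[8,12],[12,13],[12,14]} hit by 12; {[13,16],[16,17]} hit by 16; {[17,20]} hit by 20; {[21,23]} hit by 23.
Points: 3, 6, 12, 16, 20, 23 (6 total).

6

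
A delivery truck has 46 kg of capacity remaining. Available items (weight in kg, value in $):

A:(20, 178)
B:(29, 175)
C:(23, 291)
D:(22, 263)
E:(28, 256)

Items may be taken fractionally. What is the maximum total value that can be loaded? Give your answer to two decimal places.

Sort by value per unit weight and fill in that order.
Ratios (sorted): C 12.65, D 11.95, E 9.14, A 8.90, B 6.03
take C (23 @ 291); take D (22 @ 263); take 1/28 of E → 9.14. Capacity used 46/46.
Total value = 563.14

563.14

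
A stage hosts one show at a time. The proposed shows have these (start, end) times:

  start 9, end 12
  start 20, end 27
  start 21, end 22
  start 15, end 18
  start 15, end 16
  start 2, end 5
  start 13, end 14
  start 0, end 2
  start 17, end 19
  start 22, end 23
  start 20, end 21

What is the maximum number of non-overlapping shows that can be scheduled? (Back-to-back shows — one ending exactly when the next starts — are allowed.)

9

Sort by end time and greedily take each interval whose start is ≥ the last chosen end.
By end time: (0,2), (2,5), (9,12), (13,14), (15,16), (15,18), (17,19), (20,21), (21,22), (22,23), (20,27).
Pick (0,2); next start ≥ 2 → (2,5); next start ≥ 5 → (9,12); next start ≥ 12 → (13,14); next start ≥ 14 → (15,16); next start ≥ 16 → (17,19); next start ≥ 19 → (20,21); next start ≥ 21 → (21,22); next start ≥ 22 → (22,23).
Selected 9 shows.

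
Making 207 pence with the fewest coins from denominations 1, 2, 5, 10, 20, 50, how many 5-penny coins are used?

1

Greedy: take as many of the largest coin as possible, then repeat with the remainder.
207 = 4×50 + 1×5 + 1×2
Count of 5: 1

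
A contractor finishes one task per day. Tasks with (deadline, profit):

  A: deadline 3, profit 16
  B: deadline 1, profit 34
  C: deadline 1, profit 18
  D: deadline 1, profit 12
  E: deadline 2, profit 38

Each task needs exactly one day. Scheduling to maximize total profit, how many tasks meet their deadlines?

3

By profit: E(d2,38), B(d1,34), C(d1,18), A(d3,16), D(d1,12)
E→slot 2; B→slot 1; C skipped; A→slot 3; D skipped.
3 of 5 scheduled.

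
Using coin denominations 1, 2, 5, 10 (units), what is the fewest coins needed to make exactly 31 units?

4

Use the largest denomination that fits, subtract, and repeat.
31 = 3×10 + 1×1
Total coins = 3 + 1 = 4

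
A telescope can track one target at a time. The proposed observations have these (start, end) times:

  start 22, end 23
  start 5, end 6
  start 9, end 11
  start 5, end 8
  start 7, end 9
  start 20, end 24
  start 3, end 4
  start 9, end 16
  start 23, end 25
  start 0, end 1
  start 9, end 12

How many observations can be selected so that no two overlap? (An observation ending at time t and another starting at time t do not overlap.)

7

Sort by end time and greedily take each interval whose start is ≥ the last chosen end.
By end time: (0,1), (3,4), (5,6), (5,8), (7,9), (9,11), (9,12), (9,16), (22,23), (20,24), (23,25).
Pick (0,1); next start ≥ 1 → (3,4); next start ≥ 4 → (5,6); next start ≥ 6 → (7,9); next start ≥ 9 → (9,11); next start ≥ 11 → (22,23); next start ≥ 23 → (23,25).
Selected 7 observations.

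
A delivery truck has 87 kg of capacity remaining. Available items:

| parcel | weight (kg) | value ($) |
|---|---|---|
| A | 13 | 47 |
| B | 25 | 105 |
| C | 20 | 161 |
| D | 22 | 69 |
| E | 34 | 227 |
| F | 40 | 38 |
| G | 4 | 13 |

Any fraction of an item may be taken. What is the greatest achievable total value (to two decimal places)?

521.92

Ratios (sorted): C 8.05, E 6.68, B 4.20, A 3.62, G 3.25, D 3.14, F 0.95
take C (20 @ 161); take E (34 @ 227); take B (25 @ 105); take 8/13 of A → 28.92. Capacity used 87/87.
Total value = 521.92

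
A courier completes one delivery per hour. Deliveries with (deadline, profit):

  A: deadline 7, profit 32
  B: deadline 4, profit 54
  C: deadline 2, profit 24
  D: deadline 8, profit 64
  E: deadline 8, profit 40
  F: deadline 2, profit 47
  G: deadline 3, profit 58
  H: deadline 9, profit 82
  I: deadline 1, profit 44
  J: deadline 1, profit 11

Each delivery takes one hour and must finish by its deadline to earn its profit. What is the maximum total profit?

By profit: H(d9,82), D(d8,64), G(d3,58), B(d4,54), F(d2,47), I(d1,44), E(d8,40), A(d7,32), C(d2,24), J(d1,11)
H→slot 9; D→slot 8; G→slot 3; B→slot 4; F→slot 2; I→slot 1; E→slot 7; A→slot 6; C skipped; J skipped.
Profit = 44 + 47 + 58 + 54 + 32 + 40 + 64 + 82 = 421

421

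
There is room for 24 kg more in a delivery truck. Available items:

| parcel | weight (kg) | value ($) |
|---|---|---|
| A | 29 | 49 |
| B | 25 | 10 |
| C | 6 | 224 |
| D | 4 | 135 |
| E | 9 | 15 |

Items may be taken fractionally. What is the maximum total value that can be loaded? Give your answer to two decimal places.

Sort by value per unit weight and fill in that order.
Ratios (sorted): C 37.33, D 33.75, A 1.69, E 1.67, B 0.40
take C (6 @ 224); take D (4 @ 135); take 14/29 of A → 23.66. Capacity used 24/24.
Total value = 382.66

382.66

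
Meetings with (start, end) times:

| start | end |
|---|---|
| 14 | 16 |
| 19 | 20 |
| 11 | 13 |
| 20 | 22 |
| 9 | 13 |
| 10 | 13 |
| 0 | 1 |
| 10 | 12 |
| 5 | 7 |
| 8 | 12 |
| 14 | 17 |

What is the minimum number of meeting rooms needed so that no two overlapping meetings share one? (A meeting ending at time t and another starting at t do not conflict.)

Count concurrent intervals with a sweep; the peak is the room count.
starts: [0, 5, 8, 9, 10, 10, 11, 14, 14, 19, 20]
ends:   [1, 7, 12, 12, 13, 13, 13, 16, 17, 20, 22]
s0→1 e1→0 s5→1 e7→0 s8→1 s9→2 s10→3 s10→4 s11→5  — peak 5.

5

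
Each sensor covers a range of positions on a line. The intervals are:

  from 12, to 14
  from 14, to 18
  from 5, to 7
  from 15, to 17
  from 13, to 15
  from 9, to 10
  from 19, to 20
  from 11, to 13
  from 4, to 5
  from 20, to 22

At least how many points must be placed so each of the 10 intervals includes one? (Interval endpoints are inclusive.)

5

Sort by right endpoint; whenever an interval is uncovered, place a point at its right end.
Sorted: [4,5] [5,7] [9,10] [11,13] [12,14] [13,15] [15,17] [14,18] [19,20] [20,22]
{[4,5],[5,7]} hit by 5; {[9,10]} hit by 10; {[11,13],[12,14],[13,15]} hit by 13; {[15,17],[14,18]} hit by 17; {[19,20],[20,22]} hit by 20.
Points: 5, 10, 13, 17, 20 (5 total).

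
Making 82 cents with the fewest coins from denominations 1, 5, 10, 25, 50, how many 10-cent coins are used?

Use the largest denomination that fits, subtract, and repeat.
82 = 1×50 + 1×25 + 1×5 + 2×1
Count of 10: 0

0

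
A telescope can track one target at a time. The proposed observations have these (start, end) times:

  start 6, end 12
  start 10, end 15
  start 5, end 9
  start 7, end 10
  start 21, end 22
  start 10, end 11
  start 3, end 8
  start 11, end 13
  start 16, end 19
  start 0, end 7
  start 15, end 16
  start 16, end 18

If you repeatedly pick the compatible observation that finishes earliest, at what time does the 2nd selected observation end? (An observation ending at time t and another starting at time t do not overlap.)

10

Sorted by end: (0,7)  (3,8)  (5,9)  (7,10)  (10,11)  (6,12)  (11,13)  (10,15)  (15,16)  (16,18)  (16,19)  (21,22)
take (0,7); skip (3,8); take (7,10); take (10,11); skip (6,12); take (11,13); take (15,16); take (16,18); take (21,22).
Selected: (0,7) (7,10) (10,11) (11,13) (15,16) (16,18) (21,22)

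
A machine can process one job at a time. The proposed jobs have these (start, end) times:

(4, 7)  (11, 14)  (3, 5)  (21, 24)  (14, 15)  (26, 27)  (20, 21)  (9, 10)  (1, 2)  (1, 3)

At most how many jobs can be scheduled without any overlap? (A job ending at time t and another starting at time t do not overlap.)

By end time: (1,2), (1,3), (3,5), (4,7), (9,10), (11,14), (14,15), (20,21), (21,24), (26,27).
Pick (1,2); next start ≥ 2 → (3,5); next start ≥ 5 → (9,10); next start ≥ 10 → (11,14); next start ≥ 14 → (14,15); next start ≥ 15 → (20,21); next start ≥ 21 → (21,24); next start ≥ 24 → (26,27).
Selected 8 jobs.

8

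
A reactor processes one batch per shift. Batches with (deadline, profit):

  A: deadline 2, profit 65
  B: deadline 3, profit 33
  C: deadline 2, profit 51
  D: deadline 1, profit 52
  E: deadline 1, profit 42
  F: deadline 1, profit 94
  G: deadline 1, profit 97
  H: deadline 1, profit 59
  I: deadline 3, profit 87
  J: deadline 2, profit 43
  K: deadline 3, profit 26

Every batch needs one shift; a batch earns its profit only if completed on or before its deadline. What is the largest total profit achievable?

Sort by profit descending; place each in the latest free slot ≤ its deadline.
By profit: G(d1,97), F(d1,94), I(d3,87), A(d2,65), H(d1,59), D(d1,52), C(d2,51), J(d2,43), E(d1,42), B(d3,33), K(d3,26)
G→slot 1; F skipped; I→slot 3; A→slot 2; H skipped; D skipped; C skipped; J skipped; E skipped; B skipped; K skipped.
Profit = 97 + 65 + 87 = 249

249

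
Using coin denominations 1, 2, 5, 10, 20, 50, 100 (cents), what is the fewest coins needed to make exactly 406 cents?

Use the largest denomination that fits, subtract, and repeat.
406 − 4×100→6 − 1×5→1 − 1×1→0
Total coins = 4 + 1 + 1 = 6

6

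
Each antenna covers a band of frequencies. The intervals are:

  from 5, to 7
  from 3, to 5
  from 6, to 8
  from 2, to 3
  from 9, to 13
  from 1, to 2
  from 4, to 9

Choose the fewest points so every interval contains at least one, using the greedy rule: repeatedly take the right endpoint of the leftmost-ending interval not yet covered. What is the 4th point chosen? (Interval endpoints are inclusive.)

13

By right end: [1,2]  [2,3]  [3,5]  [5,7]  [6,8]  [4,9]  [9,13]
[1,2] uncovered → point at 2; [3,5] uncovered → point at 5; [6,8] uncovered → point at 8; [9,13] uncovered → point at 13.
Points: 2, 5, 8, 13 (4 total).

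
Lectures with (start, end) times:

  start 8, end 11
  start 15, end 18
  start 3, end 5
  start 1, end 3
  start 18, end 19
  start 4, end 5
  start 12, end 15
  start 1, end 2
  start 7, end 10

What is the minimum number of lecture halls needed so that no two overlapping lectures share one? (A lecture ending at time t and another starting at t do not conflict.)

starts: [1, 1, 3, 4, 7, 8, 12, 15, 18]
ends:   [2, 3, 5, 5, 10, 11, 15, 18, 19]
s1→1 s1→2  — peak 2.

2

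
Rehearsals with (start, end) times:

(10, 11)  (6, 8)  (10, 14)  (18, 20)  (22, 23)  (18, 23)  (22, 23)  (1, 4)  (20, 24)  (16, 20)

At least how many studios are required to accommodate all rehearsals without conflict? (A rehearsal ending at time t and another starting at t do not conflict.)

Count concurrent intervals with a sweep; the peak is the room count.
starts: [1, 6, 10, 10, 16, 18, 18, 20, 22, 22]
ends:   [4, 8, 11, 14, 20, 20, 23, 23, 23, 24]
s1→1 e4→0 s6→1 e8→0 s10→1 s10→2 e11→1 e14→0 s16→1 s18→2 s18→3 e20→2 e20→1 s20→2 s22→3 s22→4  — peak 4.

4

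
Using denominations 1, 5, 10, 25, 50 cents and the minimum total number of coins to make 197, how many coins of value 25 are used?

Use the largest denomination that fits, subtract, and repeat.
197 − 3×50→47 − 1×25→22 − 2×10→2 − 2×1→0
Count of 25: 1

1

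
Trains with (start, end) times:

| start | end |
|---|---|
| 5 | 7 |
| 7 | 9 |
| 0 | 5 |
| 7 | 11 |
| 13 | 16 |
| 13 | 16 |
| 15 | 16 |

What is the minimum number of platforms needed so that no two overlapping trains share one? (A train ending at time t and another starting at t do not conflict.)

3

Count concurrent intervals with a sweep; the peak is the room count.
starts: [0, 5, 7, 7, 13, 13, 15]
ends:   [5, 7, 9, 11, 16, 16, 16]
s0→1 e5→0 s5→1 e7→0 s7→1 s7→2 e9→1 e11→0 s13→1 s13→2 s15→3  — peak 3.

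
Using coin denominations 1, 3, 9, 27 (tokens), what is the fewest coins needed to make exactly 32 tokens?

32 − 1×27→5 − 1×3→2 − 2×1→0
Total coins = 1 + 1 + 2 = 4

4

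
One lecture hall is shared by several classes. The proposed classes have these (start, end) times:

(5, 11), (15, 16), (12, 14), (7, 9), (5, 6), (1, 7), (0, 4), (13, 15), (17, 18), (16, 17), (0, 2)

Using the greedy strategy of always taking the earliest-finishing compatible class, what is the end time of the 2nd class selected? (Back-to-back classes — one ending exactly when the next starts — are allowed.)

Sorted by end: (0,2)  (0,4)  (5,6)  (1,7)  (7,9)  (5,11)  (12,14)  (13,15)  (15,16)  (16,17)  (17,18)
take (0,2); take (5,6); take (7,9); skip (5,11); take (12,14); skip (13,15); take (15,16); take (16,17); take (17,18).
Selected: (0,2) (5,6) (7,9) (12,14) (15,16) (16,17) (17,18)

6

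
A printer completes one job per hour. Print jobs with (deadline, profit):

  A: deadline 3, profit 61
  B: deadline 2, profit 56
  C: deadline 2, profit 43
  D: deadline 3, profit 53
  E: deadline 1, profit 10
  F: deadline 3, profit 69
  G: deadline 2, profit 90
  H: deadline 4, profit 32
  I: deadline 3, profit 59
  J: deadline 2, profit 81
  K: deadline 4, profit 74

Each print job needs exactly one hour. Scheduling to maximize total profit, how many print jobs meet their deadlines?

By profit: G(d2,90), J(d2,81), K(d4,74), F(d3,69), A(d3,61), I(d3,59), B(d2,56), D(d3,53), C(d2,43), H(d4,32), E(d1,10)
G→slot 2; J→slot 1; K→slot 4; F→slot 3; A skipped; I skipped; B skipped; D skipped; C skipped; H skipped; E skipped.
4 of 11 scheduled.

4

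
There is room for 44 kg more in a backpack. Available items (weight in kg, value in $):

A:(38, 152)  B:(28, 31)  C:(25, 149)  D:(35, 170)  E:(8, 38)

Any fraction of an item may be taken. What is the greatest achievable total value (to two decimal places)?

241.29

Order: C (149/25=5.96) > D (170/35=4.86) > E (38/8=4.75) > A (152/38=4.00) > B (31/28=1.11)
Fill: take C (25 @ 149) → take 19/35 of D → 92.29; 44/44 used.
Total value = 241.29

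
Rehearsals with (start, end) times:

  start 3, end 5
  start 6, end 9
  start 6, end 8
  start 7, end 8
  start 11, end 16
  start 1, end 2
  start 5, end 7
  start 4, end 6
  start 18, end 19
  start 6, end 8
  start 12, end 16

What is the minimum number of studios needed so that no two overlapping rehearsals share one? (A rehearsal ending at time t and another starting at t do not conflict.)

The answer is the maximum number of intervals overlapping at any instant.
starts: [1, 3, 4, 5, 6, 6, 6, 7, 11, 12, 18]
ends:   [2, 5, 6, 7, 8, 8, 8, 9, 16, 16, 19]
s1→1 e2→0 s3→1 s4→2 e5→1 s5→2 e6→1 s6→2 s6→3 s6→4  — peak 4.

4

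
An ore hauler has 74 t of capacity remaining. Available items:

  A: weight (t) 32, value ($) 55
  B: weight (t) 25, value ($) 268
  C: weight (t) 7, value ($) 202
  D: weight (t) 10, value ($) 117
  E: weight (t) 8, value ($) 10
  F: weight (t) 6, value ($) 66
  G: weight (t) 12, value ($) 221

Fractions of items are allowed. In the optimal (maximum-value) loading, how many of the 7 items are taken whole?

5

Ratios (sorted): C 28.86, G 18.42, D 11.70, F 11.00, B 10.72, A 1.72, E 1.25
take C (7 @ 202); take G (12 @ 221); take D (10 @ 117); take F (6 @ 66); take B (25 @ 268); take 14/32 of A → 24.06. Capacity used 74/74.
5 item(s) taken whole; one partial (take 14/32 of A).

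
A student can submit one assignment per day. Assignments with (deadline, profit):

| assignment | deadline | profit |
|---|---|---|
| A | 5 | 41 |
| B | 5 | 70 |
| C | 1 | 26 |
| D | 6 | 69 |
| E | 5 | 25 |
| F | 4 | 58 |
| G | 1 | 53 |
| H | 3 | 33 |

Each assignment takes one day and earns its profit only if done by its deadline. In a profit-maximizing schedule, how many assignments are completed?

Profit order: B=70 D=69 F=58 G=53 A=41 H=33 C=26 E=25
Assign: B→slot 5, D→slot 6, F→slot 4, G→slot 1, A→slot 3, H→slot 2, C skipped, E skipped.
Slots: [1:G] [2:H] [3:A] [4:F] [5:B] [6:D]
6 of 8 scheduled.

6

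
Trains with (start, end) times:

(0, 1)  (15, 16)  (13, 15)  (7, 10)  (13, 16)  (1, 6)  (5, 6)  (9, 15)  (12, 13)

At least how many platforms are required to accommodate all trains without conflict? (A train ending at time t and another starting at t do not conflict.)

3

The answer is the maximum number of intervals overlapping at any instant.
Events (time:±→running): 0:+→1 1:-→0 1:+→1 5:+→2 6:-→1 6:-→0 7:+→1 9:+→2 10:-→1 12:+→2 13:-→1 13:+→2 13:+→3 … peak 3.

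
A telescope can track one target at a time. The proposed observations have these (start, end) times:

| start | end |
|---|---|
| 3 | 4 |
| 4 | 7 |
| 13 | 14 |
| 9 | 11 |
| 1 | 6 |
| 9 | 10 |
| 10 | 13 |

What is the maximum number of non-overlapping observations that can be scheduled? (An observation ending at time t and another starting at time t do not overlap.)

By end time: (3,4), (1,6), (4,7), (9,10), (9,11), (10,13), (13,14).
Pick (3,4); next start ≥ 4 → (4,7); next start ≥ 7 → (9,10); next start ≥ 10 → (10,13); next start ≥ 13 → (13,14).
Selected 5 observations.

5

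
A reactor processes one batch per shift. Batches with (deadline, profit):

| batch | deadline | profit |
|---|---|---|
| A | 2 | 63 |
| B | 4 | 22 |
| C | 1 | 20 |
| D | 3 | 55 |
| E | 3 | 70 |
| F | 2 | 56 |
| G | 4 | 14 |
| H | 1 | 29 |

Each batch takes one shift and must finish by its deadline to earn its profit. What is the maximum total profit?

211

Sort by profit descending; place each in the latest free slot ≤ its deadline.
Profit order: E=70 A=63 F=56 D=55 H=29 B=22 C=20 G=14
Assign: E→slot 3, A→slot 2, F→slot 1, D skipped, H skipped, B→slot 4, C skipped, G skipped.
Slots: [1:F] [2:A] [3:E] [4:B]
Profit = 56 + 63 + 70 + 22 = 211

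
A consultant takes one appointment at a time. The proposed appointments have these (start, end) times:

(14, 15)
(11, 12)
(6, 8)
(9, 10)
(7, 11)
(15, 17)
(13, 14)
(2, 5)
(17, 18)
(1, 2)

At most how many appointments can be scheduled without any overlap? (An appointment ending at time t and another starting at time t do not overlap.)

9

Greedy by earliest finish: after sorting by end time, pick each interval compatible with the last pick.
Sorted by end: (1,2)  (2,5)  (6,8)  (9,10)  (7,11)  (11,12)  (13,14)  (14,15)  (15,17)  (17,18)
take (1,2); take (2,5); take (6,8); take (9,10); take (11,12); take (13,14); take (14,15); take (15,17); take (17,18).
Selected 9 appointments.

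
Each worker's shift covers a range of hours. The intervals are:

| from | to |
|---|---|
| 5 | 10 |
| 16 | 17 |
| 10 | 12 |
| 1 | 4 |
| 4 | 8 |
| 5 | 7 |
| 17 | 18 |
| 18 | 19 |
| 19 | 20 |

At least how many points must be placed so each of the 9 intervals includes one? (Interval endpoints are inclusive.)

5

Sort by right endpoint; whenever an interval is uncovered, place a point at its right end.
Sorted: [1,4] [5,7] [4,8] [5,10] [10,12] [16,17] [17,18] [18,19] [19,20]
{[1,4]} hit by 4; {[5,7],[4,8],[5,10]} hit by 7; {[10,12]} hit by 12; {[16,17],[17,18]} hit by 17; {[18,19],[19,20]} hit by 19.
Points: 4, 7, 12, 17, 19 (5 total).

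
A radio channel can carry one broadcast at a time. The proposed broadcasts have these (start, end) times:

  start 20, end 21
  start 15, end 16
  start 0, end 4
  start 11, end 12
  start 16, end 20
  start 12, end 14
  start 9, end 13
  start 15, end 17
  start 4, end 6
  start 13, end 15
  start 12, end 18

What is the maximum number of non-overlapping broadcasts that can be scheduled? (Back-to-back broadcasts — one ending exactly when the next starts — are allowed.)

7

Order by finish time; keep every interval that doesn't clash with the previous kept one.
Sorted by end: (0,4)  (4,6)  (11,12)  (9,13)  (12,14)  (13,15)  (15,16)  (15,17)  (12,18)  (16,20)  (20,21)
take (0,4); take (4,6); take (11,12); take (12,14); take (15,16); skip (15,17); take (16,20); take (20,21).
Selected 7 broadcasts.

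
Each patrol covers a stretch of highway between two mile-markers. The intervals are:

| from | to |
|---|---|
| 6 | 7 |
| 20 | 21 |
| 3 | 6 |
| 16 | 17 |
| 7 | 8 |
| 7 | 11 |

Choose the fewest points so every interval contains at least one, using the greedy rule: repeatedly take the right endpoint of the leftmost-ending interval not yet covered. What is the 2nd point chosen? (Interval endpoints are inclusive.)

8

Sort by right endpoint; whenever an interval is uncovered, place a point at its right end.
By right end: [3,6]  [6,7]  [7,8]  [7,11]  [16,17]  [20,21]
[3,6] uncovered → point at 6; [7,8] uncovered → point at 8; [16,17] uncovered → point at 17; [20,21] uncovered → point at 21.
Points: 6, 8, 17, 21 (4 total).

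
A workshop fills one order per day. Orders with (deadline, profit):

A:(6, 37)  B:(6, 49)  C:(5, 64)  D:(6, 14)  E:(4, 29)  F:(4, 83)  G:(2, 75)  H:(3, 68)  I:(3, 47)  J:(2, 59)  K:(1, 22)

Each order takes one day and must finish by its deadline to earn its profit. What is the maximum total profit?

Profit order: F=83 G=75 H=68 C=64 J=59 B=49 I=47 A=37 E=29 K=22 D=14
Assign: F→slot 4, G→slot 2, H→slot 3, C→slot 5, J→slot 1, B→slot 6, I skipped, A skipped, E skipped, K skipped, D skipped.
Slots: [1:J] [2:G] [3:H] [4:F] [5:C] [6:B]
Profit = 59 + 75 + 68 + 83 + 64 + 49 = 398

398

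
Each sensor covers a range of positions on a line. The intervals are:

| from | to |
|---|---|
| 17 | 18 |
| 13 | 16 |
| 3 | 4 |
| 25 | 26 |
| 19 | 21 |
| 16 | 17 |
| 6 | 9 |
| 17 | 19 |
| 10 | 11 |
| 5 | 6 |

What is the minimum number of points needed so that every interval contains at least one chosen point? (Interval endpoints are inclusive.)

By right end: [3,4]  [5,6]  [6,9]  [10,11]  [13,16]  [16,17]  [17,18]  [17,19]  [19,21]  [25,26]
[3,4] uncovered → point at 4; [5,6] uncovered → point at 6; [10,11] uncovered → point at 11; [13,16] uncovered → point at 16; [17,18] uncovered → point at 18; [19,21] uncovered → point at 21; [25,26] uncovered → point at 26.
Points: 4, 6, 11, 16, 18, 21, 26 (7 total).

7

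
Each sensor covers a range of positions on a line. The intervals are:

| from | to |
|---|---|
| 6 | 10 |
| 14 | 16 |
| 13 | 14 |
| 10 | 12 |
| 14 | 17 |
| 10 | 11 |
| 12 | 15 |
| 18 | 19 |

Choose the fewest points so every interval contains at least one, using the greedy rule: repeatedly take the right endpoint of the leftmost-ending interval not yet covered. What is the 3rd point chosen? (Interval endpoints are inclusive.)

Sort by right endpoint; whenever an interval is uncovered, place a point at its right end.
Sorted: [6,10] [10,11] [10,12] [13,14] [12,15] [14,16] [14,17] [18,19]
{[6,10],[10,11],[10,12]} hit by 10; {[13,14],[12,15],[14,16],[14,17]} hit by 14; {[18,19]} hit by 19.
Points: 10, 14, 19 (3 total).

19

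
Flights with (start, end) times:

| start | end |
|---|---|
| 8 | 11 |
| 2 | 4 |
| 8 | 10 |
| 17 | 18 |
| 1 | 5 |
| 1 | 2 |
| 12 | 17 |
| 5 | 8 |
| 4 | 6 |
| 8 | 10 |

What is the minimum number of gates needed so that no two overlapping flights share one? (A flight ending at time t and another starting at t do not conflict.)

starts: [1, 1, 2, 4, 5, 8, 8, 8, 12, 17]
ends:   [2, 4, 5, 6, 8, 10, 10, 11, 17, 18]
s1→1 s1→2 e2→1 s2→2 e4→1 s4→2 e5→1 s5→2 e6→1 e8→0 s8→1 s8→2 s8→3  — peak 3.

3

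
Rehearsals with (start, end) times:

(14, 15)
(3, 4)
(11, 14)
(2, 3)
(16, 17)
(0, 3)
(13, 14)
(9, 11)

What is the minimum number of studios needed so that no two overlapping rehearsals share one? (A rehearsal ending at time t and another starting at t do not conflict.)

starts: [0, 2, 3, 9, 11, 13, 14, 16]
ends:   [3, 3, 4, 11, 14, 14, 15, 17]
s0→1 s2→2  — peak 2.

2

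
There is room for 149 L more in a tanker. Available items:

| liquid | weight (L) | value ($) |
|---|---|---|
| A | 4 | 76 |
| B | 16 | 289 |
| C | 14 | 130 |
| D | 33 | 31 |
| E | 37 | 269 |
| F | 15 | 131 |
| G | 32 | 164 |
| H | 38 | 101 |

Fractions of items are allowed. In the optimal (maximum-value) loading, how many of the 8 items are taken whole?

Ratios (sorted): A 19.00, B 18.06, C 9.29, F 8.73, E 7.27, G 5.12, H 2.66, D 0.94
take A (4 @ 76); take B (16 @ 289); take C (14 @ 130); take F (15 @ 131); take E (37 @ 269); take G (32 @ 164); take 31/38 of H → 82.39. Capacity used 149/149.
6 item(s) taken whole; one partial (take 31/38 of H).

6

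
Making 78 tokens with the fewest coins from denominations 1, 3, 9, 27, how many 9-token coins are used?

2

Greedy: take as many of the largest coin as possible, then repeat with the remainder.
78 − 2×27→24 − 2×9→6 − 2×3→0
Count of 9: 2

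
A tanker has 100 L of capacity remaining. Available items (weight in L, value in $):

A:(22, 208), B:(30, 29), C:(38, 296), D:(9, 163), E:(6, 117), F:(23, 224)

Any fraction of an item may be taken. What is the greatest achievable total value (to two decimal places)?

Greedy by value/weight ratio, highest first.
Order: E (117/6=19.50) > D (163/9=18.11) > F (224/23=9.74) > A (208/22=9.45) > C (296/38=7.79) > B (29/30=0.97)
Fill: take E (6 @ 117) → take D (9 @ 163) → take F (23 @ 224) → take A (22 @ 208) → take C (38 @ 296) → take 2/30 of B → 1.93; 100/100 used.
Total value = 1009.93

1009.93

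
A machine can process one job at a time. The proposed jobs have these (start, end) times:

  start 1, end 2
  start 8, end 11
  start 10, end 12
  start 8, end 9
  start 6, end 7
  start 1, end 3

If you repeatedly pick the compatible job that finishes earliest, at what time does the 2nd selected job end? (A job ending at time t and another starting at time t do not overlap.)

Sort by end time and greedily take each interval whose start is ≥ the last chosen end.
By end time: (1,2), (1,3), (6,7), (8,9), (8,11), (10,12).
Pick (1,2); next start ≥ 2 → (6,7); next start ≥ 7 → (8,9); next start ≥ 9 → (10,12).
Selected: (1,2) (6,7) (8,9) (10,12)

7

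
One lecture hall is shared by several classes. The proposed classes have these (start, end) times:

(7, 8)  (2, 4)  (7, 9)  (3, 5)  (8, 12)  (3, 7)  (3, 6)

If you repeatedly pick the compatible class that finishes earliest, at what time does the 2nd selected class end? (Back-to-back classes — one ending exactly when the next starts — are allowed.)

By end time: (2,4), (3,5), (3,6), (3,7), (7,8), (7,9), (8,12).
Pick (2,4); next start ≥ 4 → (7,8); next start ≥ 8 → (8,12).
Selected: (2,4) (7,8) (8,12)

8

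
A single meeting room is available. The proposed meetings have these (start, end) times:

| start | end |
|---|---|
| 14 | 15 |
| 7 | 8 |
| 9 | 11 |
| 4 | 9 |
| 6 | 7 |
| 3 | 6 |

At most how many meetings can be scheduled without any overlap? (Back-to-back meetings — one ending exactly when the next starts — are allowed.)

5

Greedy by earliest finish: after sorting by end time, pick each interval compatible with the last pick.
By end time: (3,6), (6,7), (7,8), (4,9), (9,11), (14,15).
Pick (3,6); next start ≥ 6 → (6,7); next start ≥ 7 → (7,8); next start ≥ 8 → (9,11); next start ≥ 11 → (14,15).
Selected 5 meetings.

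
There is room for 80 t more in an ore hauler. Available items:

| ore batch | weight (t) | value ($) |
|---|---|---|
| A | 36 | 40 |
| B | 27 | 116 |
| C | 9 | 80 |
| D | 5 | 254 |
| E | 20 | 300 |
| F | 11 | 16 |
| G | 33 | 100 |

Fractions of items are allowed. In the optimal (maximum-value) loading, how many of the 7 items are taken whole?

Order: D (254/5=50.80) > E (300/20=15.00) > C (80/9=8.89) > B (116/27=4.30) > G (100/33=3.03) > F (16/11=1.45) > A (40/36=1.11)
Fill: take D (5 @ 254) → take E (20 @ 300) → take C (9 @ 80) → take B (27 @ 116) → take 19/33 of G → 57.58; 80/80 used.
4 item(s) taken whole; one partial (take 19/33 of G).

4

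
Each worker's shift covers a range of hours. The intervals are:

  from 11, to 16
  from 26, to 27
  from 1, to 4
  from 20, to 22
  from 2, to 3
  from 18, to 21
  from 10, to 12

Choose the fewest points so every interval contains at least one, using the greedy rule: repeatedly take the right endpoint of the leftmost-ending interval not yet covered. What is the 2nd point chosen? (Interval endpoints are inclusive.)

12

Sorted: [2,3] [1,4] [10,12] [11,16] [18,21] [20,22] [26,27]
{[2,3],[1,4]} hit by 3; {[10,12],[11,16]} hit by 12; {[18,21],[20,22]} hit by 21; {[26,27]} hit by 27.
Points: 3, 12, 21, 27 (4 total).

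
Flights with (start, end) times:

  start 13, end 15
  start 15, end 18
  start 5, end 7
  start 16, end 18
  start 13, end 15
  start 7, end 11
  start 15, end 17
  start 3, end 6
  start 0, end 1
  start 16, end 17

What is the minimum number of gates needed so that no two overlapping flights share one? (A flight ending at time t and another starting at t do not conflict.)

starts: [0, 3, 5, 7, 13, 13, 15, 15, 16, 16]
ends:   [1, 6, 7, 11, 15, 15, 17, 17, 18, 18]
s0→1 e1→0 s3→1 s5→2 e6→1 e7→0 s7→1 e11→0 s13→1 s13→2 e15→1 e15→0 s15→1 s15→2 s16→3 s16→4  — peak 4.

4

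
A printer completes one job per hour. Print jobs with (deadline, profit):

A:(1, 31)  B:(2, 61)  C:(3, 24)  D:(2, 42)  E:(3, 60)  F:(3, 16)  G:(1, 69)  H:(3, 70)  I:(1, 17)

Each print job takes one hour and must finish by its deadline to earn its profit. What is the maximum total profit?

Sort by profit descending; place each in the latest free slot ≤ its deadline.
Profit order: H=70 G=69 B=61 E=60 D=42 A=31 C=24 I=17 F=16
Assign: H→slot 3, G→slot 1, B→slot 2, E skipped, D skipped, A skipped, C skipped, I skipped, F skipped.
Slots: [1:G] [2:B] [3:H]
Profit = 69 + 61 + 70 = 200

200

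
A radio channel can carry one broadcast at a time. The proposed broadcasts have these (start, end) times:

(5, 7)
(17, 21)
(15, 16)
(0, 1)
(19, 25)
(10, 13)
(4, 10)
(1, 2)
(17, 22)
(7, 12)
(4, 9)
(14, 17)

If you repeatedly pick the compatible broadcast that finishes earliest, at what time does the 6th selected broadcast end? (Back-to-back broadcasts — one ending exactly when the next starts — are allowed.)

Sorted by end: (0,1)  (1,2)  (5,7)  (4,9)  (4,10)  (7,12)  (10,13)  (15,16)  (14,17)  (17,21)  (17,22)  (19,25)
take (0,1); take (1,2); take (5,7); take (7,12); skip (10,13); take (15,16); take (17,21).
Selected: (0,1) (1,2) (5,7) (7,12) (15,16) (17,21)

21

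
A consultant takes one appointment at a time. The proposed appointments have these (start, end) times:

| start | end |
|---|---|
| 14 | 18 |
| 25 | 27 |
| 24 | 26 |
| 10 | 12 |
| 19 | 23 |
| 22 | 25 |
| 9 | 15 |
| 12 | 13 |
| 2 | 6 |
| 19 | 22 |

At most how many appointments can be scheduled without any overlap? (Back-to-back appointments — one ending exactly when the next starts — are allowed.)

7

Greedy by earliest finish: after sorting by end time, pick each interval compatible with the last pick.
Sorted by end: (2,6)  (10,12)  (12,13)  (9,15)  (14,18)  (19,22)  (19,23)  (22,25)  (24,26)  (25,27)
take (2,6); take (10,12); take (12,13); skip (9,15); take (14,18); take (19,22); skip (19,23); take (22,25); take (25,27).
Selected 7 appointments.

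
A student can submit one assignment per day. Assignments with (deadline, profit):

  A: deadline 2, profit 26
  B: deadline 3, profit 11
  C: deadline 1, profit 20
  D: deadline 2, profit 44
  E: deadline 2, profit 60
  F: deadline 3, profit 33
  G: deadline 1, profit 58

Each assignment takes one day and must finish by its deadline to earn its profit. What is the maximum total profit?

151

Sort by profit descending; place each in the latest free slot ≤ its deadline.
Profit order: E=60 G=58 D=44 F=33 A=26 C=20 B=11
Assign: E→slot 2, G→slot 1, D skipped, F→slot 3, A skipped, C skipped, B skipped.
Slots: [1:G] [2:E] [3:F]
Profit = 58 + 60 + 33 = 151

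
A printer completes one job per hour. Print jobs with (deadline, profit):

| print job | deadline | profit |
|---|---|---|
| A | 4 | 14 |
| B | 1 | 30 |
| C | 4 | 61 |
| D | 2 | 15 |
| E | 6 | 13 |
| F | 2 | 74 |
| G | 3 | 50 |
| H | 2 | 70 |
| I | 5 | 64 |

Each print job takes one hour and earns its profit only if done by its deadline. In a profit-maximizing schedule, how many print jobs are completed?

Take jobs in profit order; each goes to the latest open slot no later than its deadline.
By profit: F(d2,74), H(d2,70), I(d5,64), C(d4,61), G(d3,50), B(d1,30), D(d2,15), A(d4,14), E(d6,13)
F→slot 2; H→slot 1; I→slot 5; C→slot 4; G→slot 3; B skipped; D skipped; A skipped; E→slot 6.
6 of 9 scheduled.

6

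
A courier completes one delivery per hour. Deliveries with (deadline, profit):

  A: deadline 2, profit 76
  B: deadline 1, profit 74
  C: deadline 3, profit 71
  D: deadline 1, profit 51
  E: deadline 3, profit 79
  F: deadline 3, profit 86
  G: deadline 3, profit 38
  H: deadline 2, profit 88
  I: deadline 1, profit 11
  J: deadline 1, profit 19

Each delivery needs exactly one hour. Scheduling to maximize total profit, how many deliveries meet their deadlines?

3

Sort by profit descending; place each in the latest free slot ≤ its deadline.
Profit order: H=88 F=86 E=79 A=76 B=74 C=71 D=51 G=38 J=19 I=11
Assign: H→slot 2, F→slot 3, E→slot 1, A skipped, B skipped, C skipped, D skipped, G skipped, J skipped, I skipped.
Slots: [1:E] [2:H] [3:F]
3 of 10 scheduled.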